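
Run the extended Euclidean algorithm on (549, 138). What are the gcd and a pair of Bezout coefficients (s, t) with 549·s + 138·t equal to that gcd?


Euclidean algorithm on (549, 138) — divide until remainder is 0:
  549 = 3 · 138 + 135
  138 = 1 · 135 + 3
  135 = 45 · 3 + 0
gcd(549, 138) = 3.
Track Bezout coefficients alongside the remainders: start with r₀ = 549 = a·1 + b·0 (s = 1, t = 0) and r₁ = 138 = a·0 + b·1 (s = 0, t = 1); each new remainder r_{k+1} = r_{k-1} − q_k·r_k inherits s_{k+1} = s_{k-1} − q_k·s_k, t_{k+1} = t_{k-1} − q_k·t_k, so r_k = a·s_k + b·t_k at every step:
  q = 3: r = 135, s = 1 − 3·0 = 1, t = 0 − 3·1 = -3  (check: 549·1 + 138·(-3) = 135)
  q = 1: r = 3, s = 0 − 1·1 = -1, t = 1 − 1·(-3) = 4  (check: 549·(-1) + 138·4 = 3)
The row with r = 3 (the gcd) gives the Bezout coefficients s = -1, t = 4.
Result: 549 · (-1) + 138 · (4) = 3.

gcd(549, 138) = 3; s = -1, t = 4 (check: 549·(-1) + 138·4 = 3).


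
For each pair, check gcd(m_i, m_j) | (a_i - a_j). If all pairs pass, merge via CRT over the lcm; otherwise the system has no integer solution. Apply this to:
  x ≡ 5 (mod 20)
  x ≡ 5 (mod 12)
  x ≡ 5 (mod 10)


Moduli 20, 12, 10 are not pairwise coprime, so CRT works modulo lcm(m_i) when all pairwise compatibility conditions hold.
Pairwise compatibility: gcd(m_i, m_j) must divide a_i - a_j for every pair.
Merge one congruence at a time:
  Start: x ≡ 5 (mod 20).
  Combine with x ≡ 5 (mod 12): gcd(20, 12) = 4; 5 - 5 = 0, which IS divisible by 4, so compatible.
    Write x = 5 + 20·t and substitute into x ≡ 5 (mod 12): 20·t ≡ 5 − 5 = 0 (mod 12).
    Divide the congruence (and modulus) by g = 4: 5·t ≡ 0 (mod 3).
    Reduce coefficients mod 3: 2·t ≡ 0 (mod 3).
    The inverse of 2 mod 3 is 2 (since 2·2 = 4 = 1·3 + 1), so t ≡ 2·0 = 0 ≡ 0 (mod 3).
    Then x = 5 + 20·0 = 5, valid modulo lcm(20, 12) = 60: x ≡ 5 (mod 60).
  Combine with x ≡ 5 (mod 10): gcd(60, 10) = 10; 5 - 5 = 0, which IS divisible by 10, so compatible.
    Write x = 5 + 60·t and substitute into x ≡ 5 (mod 10): 60·t ≡ 5 − 5 = 0 (mod 10).
    Divide the congruence (and modulus) by g = 10: 6·t ≡ 0 (mod 1).
    Modulo 1 every t works; take t = 0.
    Then x = 5 + 60·0 = 5, valid modulo lcm(60, 10) = 60: x ≡ 5 (mod 60).
Verify: 5 mod 20 = 5, 5 mod 12 = 5, 5 mod 10 = 5.

x ≡ 5 (mod 60).


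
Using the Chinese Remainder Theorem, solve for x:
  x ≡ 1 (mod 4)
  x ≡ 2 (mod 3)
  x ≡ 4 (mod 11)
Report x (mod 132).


Moduli 4, 3, 11 are pairwise coprime; by CRT there is a unique solution modulo M = 4 · 3 · 11 = 132.
Solve pairwise, accumulating the modulus:
  Start with x ≡ 1 (mod 4).
  Combine with x ≡ 2 (mod 3): since gcd(4, 3) = 1, we get a unique residue mod 12.
    Write x = 1 + 4·t and substitute into x ≡ 2 (mod 3): 4·t ≡ 2 − 1 = 1 (mod 3).
    Reduce coefficients mod 3: 1·t ≡ 1 (mod 3).
    So t ≡ 1 (mod 3).
    Then x = 1 + 4·1 = 5, valid modulo lcm(4, 3) = 12: x ≡ 5 (mod 12).
  Combine with x ≡ 4 (mod 11): since gcd(12, 11) = 1, we get a unique residue mod 132.
    Write x = 5 + 12·t and substitute into x ≡ 4 (mod 11): 12·t ≡ 4 − 5 = -1 (mod 11).
    Reduce coefficients mod 11: 1·t ≡ 10 (mod 11).
    So t ≡ 10 (mod 11).
    Then x = 5 + 12·10 = 125, valid modulo lcm(12, 11) = 132: x ≡ 125 (mod 132).
Verify: 125 mod 4 = 1 ✓, 125 mod 3 = 2 ✓, 125 mod 11 = 4 ✓.

x ≡ 125 (mod 132).


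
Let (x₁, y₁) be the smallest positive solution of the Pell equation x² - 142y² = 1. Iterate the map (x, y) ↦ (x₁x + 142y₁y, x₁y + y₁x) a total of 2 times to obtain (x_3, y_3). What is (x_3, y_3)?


Step 1: Find the fundamental solution (x₁, y₁) of x² - 142y² = 1.
  Expand √142 as a continued fraction. a₀ = ⌊√142⌋ = 11; iterate m_{k+1} = d_k·a_k − m_k, d_{k+1} = (142 − m_{k+1}²)/d_k, a_{k+1} = ⌊(a₀ + m_{k+1})/d_{k+1}⌋ (starting m₀ = 0, d₀ = 1), with convergents p_k = a_k·p_{k-1} + p_{k-2}, q_k = a_k·q_{k-1} + q_{k-2} (p₋₁ = 1, q₋₁ = 0):
  k = 0: a₀ = 11; p₀/q₀ = 11/1; p₀² − 142·q₀² = 121 − 142 = -21.
  k = 1: m = 11, d = 21, a = ⌊(11 + 11)/21⌋ = 1; p/q = (1·11 + 1)/(1·1 + 0) = 12/1; p² − 142·q² = 144 − 142 = 2.
  k = 2: m = 10, d = 2, a = ⌊(11 + 10)/2⌋ = 10; p/q = (10·12 + 11)/(10·1 + 1) = 131/11; p² − 142·q² = 17161 − 17182 = -21.
  k = 3: m = 10, d = 21, a = ⌊(11 + 10)/21⌋ = 1; p/q = (1·131 + 12)/(1·11 + 1) = 143/12; p² − 142·q² = 20449 − 20448 = 1.
  The first convergent with p² − 142·q² = 1 gives the fundamental solution (x₁, y₁) = (143, 12).
Step 2: Apply the recurrence (x_{n+1}, y_{n+1}) = (x₁x_n + 142y₁y_n, x₁y_n + y₁x_n) repeatedly.
  From (x_1, y_1) = (143, 12): x_2 = 143·143 + 142·12·12 = 40897; y_2 = 143·12 + 12·143 = 3432.
  From (x_2, y_2) = (40897, 3432): x_3 = 143·40897 + 142·12·3432 = 11696399; y_3 = 143·3432 + 12·40897 = 981540.
Step 3: Verify x_3² - 142·y_3² = 136805749567201 - 136805749567200 = 1 (should be 1). ✓

(x_1, y_1) = (143, 12); (x_3, y_3) = (11696399, 981540).


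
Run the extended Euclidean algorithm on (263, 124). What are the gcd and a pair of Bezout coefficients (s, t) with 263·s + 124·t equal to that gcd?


Euclidean algorithm on (263, 124) — divide until remainder is 0:
  263 = 2 · 124 + 15
  124 = 8 · 15 + 4
  15 = 3 · 4 + 3
  4 = 1 · 3 + 1
  3 = 3 · 1 + 0
gcd(263, 124) = 1.
Track Bezout coefficients alongside the remainders: start with r₀ = 263 = a·1 + b·0 (s = 1, t = 0) and r₁ = 124 = a·0 + b·1 (s = 0, t = 1); each new remainder r_{k+1} = r_{k-1} − q_k·r_k inherits s_{k+1} = s_{k-1} − q_k·s_k, t_{k+1} = t_{k-1} − q_k·t_k, so r_k = a·s_k + b·t_k at every step:
  q = 2: r = 15, s = 1 − 2·0 = 1, t = 0 − 2·1 = -2  (check: 263·1 + 124·(-2) = 15)
  q = 8: r = 4, s = 0 − 8·1 = -8, t = 1 − 8·(-2) = 17  (check: 263·(-8) + 124·17 = 4)
  q = 3: r = 3, s = 1 − 3·(-8) = 25, t = -2 − 3·17 = -53  (check: 263·25 + 124·(-53) = 3)
  q = 1: r = 1, s = -8 − 1·25 = -33, t = 17 − 1·(-53) = 70  (check: 263·(-33) + 124·70 = 1)
The row with r = 1 (the gcd) gives the Bezout coefficients s = -33, t = 70.
Result: 263 · (-33) + 124 · (70) = 1.

gcd(263, 124) = 1; s = -33, t = 70 (check: 263·(-33) + 124·70 = 1).


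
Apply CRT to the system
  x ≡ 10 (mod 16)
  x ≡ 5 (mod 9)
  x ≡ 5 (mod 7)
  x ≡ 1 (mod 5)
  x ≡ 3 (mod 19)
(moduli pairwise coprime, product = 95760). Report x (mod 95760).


Product of moduli M = 16 · 9 · 7 · 5 · 19 = 95760.
Merge one congruence at a time:
  Start: x ≡ 10 (mod 16).
  Combine with x ≡ 5 (mod 9); new modulus lcm = 144.
    Write x = 10 + 16·t and substitute into x ≡ 5 (mod 9): 16·t ≡ 5 − 10 = -5 (mod 9).
    Reduce coefficients mod 9: 7·t ≡ 4 (mod 9).
    The inverse of 7 mod 9 is 4 (since 7·4 = 28 = 3·9 + 1), so t ≡ 4·4 = 16 ≡ 7 (mod 9).
    Then x = 10 + 16·7 = 122, valid modulo lcm(16, 9) = 144: x ≡ 122 (mod 144).
  Combine with x ≡ 5 (mod 7); new modulus lcm = 1008.
    Write x = 122 + 144·t and substitute into x ≡ 5 (mod 7): 144·t ≡ 5 − 122 = -117 (mod 7).
    Reduce coefficients mod 7: 4·t ≡ 2 (mod 7).
    The inverse of 4 mod 7 is 2 (since 4·2 = 8 = 1·7 + 1), so t ≡ 2·2 = 4 ≡ 4 (mod 7).
    Then x = 122 + 144·4 = 698, valid modulo lcm(144, 7) = 1008: x ≡ 698 (mod 1008).
  Combine with x ≡ 1 (mod 5); new modulus lcm = 5040.
    Write x = 698 + 1008·t and substitute into x ≡ 1 (mod 5): 1008·t ≡ 1 − 698 = -697 (mod 5).
    Reduce coefficients mod 5: 3·t ≡ 3 (mod 5).
    The inverse of 3 mod 5 is 2 (since 3·2 = 6 = 1·5 + 1), so t ≡ 2·3 = 6 ≡ 1 (mod 5).
    Then x = 698 + 1008·1 = 1706, valid modulo lcm(1008, 5) = 5040: x ≡ 1706 (mod 5040).
  Combine with x ≡ 3 (mod 19); new modulus lcm = 95760.
    Write x = 1706 + 5040·t and substitute into x ≡ 3 (mod 19): 5040·t ≡ 3 − 1706 = -1703 (mod 19).
    Reduce coefficients mod 19: 5·t ≡ 7 (mod 19).
    The inverse of 5 mod 19 is 4 (since 5·4 = 20 = 1·19 + 1), so t ≡ 4·7 = 28 ≡ 9 (mod 19).
    Then x = 1706 + 5040·9 = 47066, valid modulo lcm(5040, 19) = 95760: x ≡ 47066 (mod 95760).
Verify against each original: 47066 mod 16 = 10, 47066 mod 9 = 5, 47066 mod 7 = 5, 47066 mod 5 = 1, 47066 mod 19 = 3.

x ≡ 47066 (mod 95760).


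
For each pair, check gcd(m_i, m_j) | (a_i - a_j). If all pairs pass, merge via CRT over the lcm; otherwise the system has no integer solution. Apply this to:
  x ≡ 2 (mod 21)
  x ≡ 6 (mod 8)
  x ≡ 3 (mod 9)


Moduli 21, 8, 9 are not pairwise coprime, so CRT works modulo lcm(m_i) when all pairwise compatibility conditions hold.
Pairwise compatibility: gcd(m_i, m_j) must divide a_i - a_j for every pair.
Merge one congruence at a time:
  Start: x ≡ 2 (mod 21).
  Combine with x ≡ 6 (mod 8): gcd(21, 8) = 1; 6 - 2 = 4, which IS divisible by 1, so compatible.
    Write x = 2 + 21·t and substitute into x ≡ 6 (mod 8): 21·t ≡ 6 − 2 = 4 (mod 8).
    Reduce coefficients mod 8: 5·t ≡ 4 (mod 8).
    The inverse of 5 mod 8 is 5 (since 5·5 = 25 = 3·8 + 1), so t ≡ 5·4 = 20 ≡ 4 (mod 8).
    Then x = 2 + 21·4 = 86, valid modulo lcm(21, 8) = 168: x ≡ 86 (mod 168).
  Combine with x ≡ 3 (mod 9): gcd(168, 9) = 3, and 3 - 86 = -83 is NOT divisible by 3.
    ⇒ system is inconsistent (no integer solution).

No solution (the system is inconsistent).


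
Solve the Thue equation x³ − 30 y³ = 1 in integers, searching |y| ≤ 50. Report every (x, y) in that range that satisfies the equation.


The equation is x³ - 30y³ = 1. For fixed y, x³ = 30·y³ + 1, so a solution requires the RHS to be a perfect cube.
Strategy: iterate y from -50 to 50, compute RHS = 30·y³ + 1, and check whether it is a (positive or negative) perfect cube.
Check small values of y:
  y = 0: RHS = 1 = (1)³ ⇒ x = 1 works.
  y = 1: RHS = 31 is not a perfect cube.
  y = -1: RHS = -29 is not a perfect cube.
  y = 2: RHS = 241 is not a perfect cube.
  y = -2: RHS = -239 is not a perfect cube.
  y = 3: RHS = 811 is not a perfect cube.
  y = -3: RHS = -809 is not a perfect cube.
Continuing the search up to |y| = 50 finds no further solutions beyond those listed.
Collected solutions: (1, 0).

Solutions (with |y| ≤ 50): (1, 0).


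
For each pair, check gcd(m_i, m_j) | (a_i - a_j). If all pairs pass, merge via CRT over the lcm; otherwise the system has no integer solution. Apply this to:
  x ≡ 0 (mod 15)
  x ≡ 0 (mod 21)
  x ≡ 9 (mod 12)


Moduli 15, 21, 12 are not pairwise coprime, so CRT works modulo lcm(m_i) when all pairwise compatibility conditions hold.
Pairwise compatibility: gcd(m_i, m_j) must divide a_i - a_j for every pair.
Merge one congruence at a time:
  Start: x ≡ 0 (mod 15).
  Combine with x ≡ 0 (mod 21): gcd(15, 21) = 3; 0 - 0 = 0, which IS divisible by 3, so compatible.
    Write x = 0 + 15·t and substitute into x ≡ 0 (mod 21): 15·t ≡ 0 − 0 = 0 (mod 21).
    Divide the congruence (and modulus) by g = 3: 5·t ≡ 0 (mod 7).
    The inverse of 5 mod 7 is 3 (since 5·3 = 15 = 2·7 + 1), so t ≡ 3·0 = 0 ≡ 0 (mod 7).
    Then x = 0 + 15·0 = 0, valid modulo lcm(15, 21) = 105: x ≡ 0 (mod 105).
  Combine with x ≡ 9 (mod 12): gcd(105, 12) = 3; 9 - 0 = 9, which IS divisible by 3, so compatible.
    Write x = 0 + 105·t and substitute into x ≡ 9 (mod 12): 105·t ≡ 9 − 0 = 9 (mod 12).
    Divide the congruence (and modulus) by g = 3: 35·t ≡ 3 (mod 4).
    Reduce coefficients mod 4: 3·t ≡ 3 (mod 4).
    The inverse of 3 mod 4 is 3 (since 3·3 = 9 = 2·4 + 1), so t ≡ 3·3 = 9 ≡ 1 (mod 4).
    Then x = 0 + 105·1 = 105, valid modulo lcm(105, 12) = 420: x ≡ 105 (mod 420).
Verify: 105 mod 15 = 0, 105 mod 21 = 0, 105 mod 12 = 9.

x ≡ 105 (mod 420).


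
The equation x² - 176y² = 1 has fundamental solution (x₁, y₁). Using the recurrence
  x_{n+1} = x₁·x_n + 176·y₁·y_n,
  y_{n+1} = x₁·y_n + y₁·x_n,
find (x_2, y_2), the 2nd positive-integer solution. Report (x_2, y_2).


Step 1: Find the fundamental solution (x₁, y₁) of x² - 176y² = 1.
  Expand √176 as a continued fraction. a₀ = ⌊√176⌋ = 13; iterate m_{k+1} = d_k·a_k − m_k, d_{k+1} = (176 − m_{k+1}²)/d_k, a_{k+1} = ⌊(a₀ + m_{k+1})/d_{k+1}⌋ (starting m₀ = 0, d₀ = 1), with convergents p_k = a_k·p_{k-1} + p_{k-2}, q_k = a_k·q_{k-1} + q_{k-2} (p₋₁ = 1, q₋₁ = 0):
  k = 0: a₀ = 13; p₀/q₀ = 13/1; p₀² − 176·q₀² = 169 − 176 = -7.
  k = 1: m = 13, d = 7, a = ⌊(13 + 13)/7⌋ = 3; p/q = (3·13 + 1)/(3·1 + 0) = 40/3; p² − 176·q² = 1600 − 1584 = 16.
  k = 2: m = 8, d = 16, a = ⌊(13 + 8)/16⌋ = 1; p/q = (1·40 + 13)/(1·3 + 1) = 53/4; p² − 176·q² = 2809 − 2816 = -7.
  k = 3: m = 8, d = 7, a = ⌊(13 + 8)/7⌋ = 3; p/q = (3·53 + 40)/(3·4 + 3) = 199/15; p² − 176·q² = 39601 − 39600 = 1.
  The first convergent with p² − 176·q² = 1 gives the fundamental solution (x₁, y₁) = (199, 15).
Step 2: Apply the recurrence (x_{n+1}, y_{n+1}) = (x₁x_n + 176y₁y_n, x₁y_n + y₁x_n) repeatedly.
  From (x_1, y_1) = (199, 15): x_2 = 199·199 + 176·15·15 = 79201; y_2 = 199·15 + 15·199 = 5970.
Step 3: Verify x_2² - 176·y_2² = 6272798401 - 6272798400 = 1 (should be 1). ✓

(x_1, y_1) = (199, 15); (x_2, y_2) = (79201, 5970).


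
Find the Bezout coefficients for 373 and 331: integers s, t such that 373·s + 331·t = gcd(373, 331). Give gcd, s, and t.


Euclidean algorithm on (373, 331) — divide until remainder is 0:
  373 = 1 · 331 + 42
  331 = 7 · 42 + 37
  42 = 1 · 37 + 5
  37 = 7 · 5 + 2
  5 = 2 · 2 + 1
  2 = 2 · 1 + 0
gcd(373, 331) = 1.
Track Bezout coefficients alongside the remainders: start with r₀ = 373 = a·1 + b·0 (s = 1, t = 0) and r₁ = 331 = a·0 + b·1 (s = 0, t = 1); each new remainder r_{k+1} = r_{k-1} − q_k·r_k inherits s_{k+1} = s_{k-1} − q_k·s_k, t_{k+1} = t_{k-1} − q_k·t_k, so r_k = a·s_k + b·t_k at every step:
  q = 1: r = 42, s = 1 − 1·0 = 1, t = 0 − 1·1 = -1  (check: 373·1 + 331·(-1) = 42)
  q = 7: r = 37, s = 0 − 7·1 = -7, t = 1 − 7·(-1) = 8  (check: 373·(-7) + 331·8 = 37)
  q = 1: r = 5, s = 1 − 1·(-7) = 8, t = -1 − 1·8 = -9  (check: 373·8 + 331·(-9) = 5)
  q = 7: r = 2, s = -7 − 7·8 = -63, t = 8 − 7·(-9) = 71  (check: 373·(-63) + 331·71 = 2)
  q = 2: r = 1, s = 8 − 2·(-63) = 134, t = -9 − 2·71 = -151  (check: 373·134 + 331·(-151) = 1)
The row with r = 1 (the gcd) gives the Bezout coefficients s = 134, t = -151.
Result: 373 · (134) + 331 · (-151) = 1.

gcd(373, 331) = 1; s = 134, t = -151 (check: 373·134 + 331·(-151) = 1).


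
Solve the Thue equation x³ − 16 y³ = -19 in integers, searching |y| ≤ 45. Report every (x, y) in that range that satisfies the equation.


The equation is x³ - 16y³ = -19. For fixed y, x³ = 16·y³ − 19, so a solution requires the RHS to be a perfect cube.
Strategy: iterate y from -45 to 45, compute RHS = 16·y³ − 19, and check whether it is a (positive or negative) perfect cube.
Check small values of y:
  y = 0: RHS = -19 is not a perfect cube.
  y = 1: RHS = -3 is not a perfect cube.
  y = -1: RHS = -35 is not a perfect cube.
  y = 2: RHS = 109 is not a perfect cube.
  y = -2: RHS = -147 is not a perfect cube.
  y = 3: RHS = 413 is not a perfect cube.
  y = -3: RHS = -451 is not a perfect cube.
Continuing the search up to |y| = 45 finds no solutions either.
No (x, y) in the scanned range satisfies the equation.

No integer solutions with |y| ≤ 45.


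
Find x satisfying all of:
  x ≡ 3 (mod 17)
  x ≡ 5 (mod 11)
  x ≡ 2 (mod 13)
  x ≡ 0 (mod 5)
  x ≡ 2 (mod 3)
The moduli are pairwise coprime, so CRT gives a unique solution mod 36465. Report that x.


Product of moduli M = 17 · 11 · 13 · 5 · 3 = 36465.
Merge one congruence at a time:
  Start: x ≡ 3 (mod 17).
  Combine with x ≡ 5 (mod 11); new modulus lcm = 187.
    Write x = 3 + 17·t and substitute into x ≡ 5 (mod 11): 17·t ≡ 5 − 3 = 2 (mod 11).
    Reduce coefficients mod 11: 6·t ≡ 2 (mod 11).
    The inverse of 6 mod 11 is 2 (since 6·2 = 12 = 1·11 + 1), so t ≡ 2·2 = 4 ≡ 4 (mod 11).
    Then x = 3 + 17·4 = 71, valid modulo lcm(17, 11) = 187: x ≡ 71 (mod 187).
  Combine with x ≡ 2 (mod 13); new modulus lcm = 2431.
    Write x = 71 + 187·t and substitute into x ≡ 2 (mod 13): 187·t ≡ 2 − 71 = -69 (mod 13).
    Reduce coefficients mod 13: 5·t ≡ 9 (mod 13).
    The inverse of 5 mod 13 is 8 (since 5·8 = 40 = 3·13 + 1), so t ≡ 8·9 = 72 ≡ 7 (mod 13).
    Then x = 71 + 187·7 = 1380, valid modulo lcm(187, 13) = 2431: x ≡ 1380 (mod 2431).
  Combine with x ≡ 0 (mod 5); new modulus lcm = 12155.
    Write x = 1380 + 2431·t and substitute into x ≡ 0 (mod 5): 2431·t ≡ 0 − 1380 = -1380 (mod 5).
    Reduce coefficients mod 5: 1·t ≡ 0 (mod 5).
    So t ≡ 0 (mod 5).
    Then x = 1380 + 2431·0 = 1380, valid modulo lcm(2431, 5) = 12155: x ≡ 1380 (mod 12155).
  Combine with x ≡ 2 (mod 3); new modulus lcm = 36465.
    Write x = 1380 + 12155·t and substitute into x ≡ 2 (mod 3): 12155·t ≡ 2 − 1380 = -1378 (mod 3).
    Reduce coefficients mod 3: 2·t ≡ 2 (mod 3).
    The inverse of 2 mod 3 is 2 (since 2·2 = 4 = 1·3 + 1), so t ≡ 2·2 = 4 ≡ 1 (mod 3).
    Then x = 1380 + 12155·1 = 13535, valid modulo lcm(12155, 3) = 36465: x ≡ 13535 (mod 36465).
Verify against each original: 13535 mod 17 = 3, 13535 mod 11 = 5, 13535 mod 13 = 2, 13535 mod 5 = 0, 13535 mod 3 = 2.

x ≡ 13535 (mod 36465).


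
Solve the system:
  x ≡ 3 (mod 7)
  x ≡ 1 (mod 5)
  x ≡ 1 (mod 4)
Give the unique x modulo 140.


Moduli 7, 5, 4 are pairwise coprime; by CRT there is a unique solution modulo M = 7 · 5 · 4 = 140.
Solve pairwise, accumulating the modulus:
  Start with x ≡ 3 (mod 7).
  Combine with x ≡ 1 (mod 5): since gcd(7, 5) = 1, we get a unique residue mod 35.
    Write x = 3 + 7·t and substitute into x ≡ 1 (mod 5): 7·t ≡ 1 − 3 = -2 (mod 5).
    Reduce coefficients mod 5: 2·t ≡ 3 (mod 5).
    The inverse of 2 mod 5 is 3 (since 2·3 = 6 = 1·5 + 1), so t ≡ 3·3 = 9 ≡ 4 (mod 5).
    Then x = 3 + 7·4 = 31, valid modulo lcm(7, 5) = 35: x ≡ 31 (mod 35).
  Combine with x ≡ 1 (mod 4): since gcd(35, 4) = 1, we get a unique residue mod 140.
    Write x = 31 + 35·t and substitute into x ≡ 1 (mod 4): 35·t ≡ 1 − 31 = -30 (mod 4).
    Reduce coefficients mod 4: 3·t ≡ 2 (mod 4).
    The inverse of 3 mod 4 is 3 (since 3·3 = 9 = 2·4 + 1), so t ≡ 3·2 = 6 ≡ 2 (mod 4).
    Then x = 31 + 35·2 = 101, valid modulo lcm(35, 4) = 140: x ≡ 101 (mod 140).
Verify: 101 mod 7 = 3 ✓, 101 mod 5 = 1 ✓, 101 mod 4 = 1 ✓.

x ≡ 101 (mod 140).


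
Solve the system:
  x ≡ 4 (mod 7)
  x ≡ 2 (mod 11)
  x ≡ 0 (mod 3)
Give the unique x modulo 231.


Moduli 7, 11, 3 are pairwise coprime; by CRT there is a unique solution modulo M = 7 · 11 · 3 = 231.
Solve pairwise, accumulating the modulus:
  Start with x ≡ 4 (mod 7).
  Combine with x ≡ 2 (mod 11): since gcd(7, 11) = 1, we get a unique residue mod 77.
    Write x = 4 + 7·t and substitute into x ≡ 2 (mod 11): 7·t ≡ 2 − 4 = -2 (mod 11).
    Reduce coefficients mod 11: 7·t ≡ 9 (mod 11).
    The inverse of 7 mod 11 is 8 (since 7·8 = 56 = 5·11 + 1), so t ≡ 8·9 = 72 ≡ 6 (mod 11).
    Then x = 4 + 7·6 = 46, valid modulo lcm(7, 11) = 77: x ≡ 46 (mod 77).
  Combine with x ≡ 0 (mod 3): since gcd(77, 3) = 1, we get a unique residue mod 231.
    Write x = 46 + 77·t and substitute into x ≡ 0 (mod 3): 77·t ≡ 0 − 46 = -46 (mod 3).
    Reduce coefficients mod 3: 2·t ≡ 2 (mod 3).
    The inverse of 2 mod 3 is 2 (since 2·2 = 4 = 1·3 + 1), so t ≡ 2·2 = 4 ≡ 1 (mod 3).
    Then x = 46 + 77·1 = 123, valid modulo lcm(77, 3) = 231: x ≡ 123 (mod 231).
Verify: 123 mod 7 = 4 ✓, 123 mod 11 = 2 ✓, 123 mod 3 = 0 ✓.

x ≡ 123 (mod 231).


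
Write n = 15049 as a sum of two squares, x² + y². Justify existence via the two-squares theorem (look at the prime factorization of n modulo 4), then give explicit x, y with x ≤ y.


Step 1: Factor n = 15049 = 101 · 149.
Step 2: Check the mod-4 condition on each prime factor: 101 ≡ 1 (mod 4), exponent 1; 149 ≡ 1 (mod 4), exponent 1.
All primes ≡ 3 (mod 4) appear to even exponent (or don't appear), so by the two-squares theorem n IS expressible as a sum of two squares.
Step 3: Build a representation. Here n = 101 · 149 is a product of primes ≡ 1 (mod 4). Each prime p ≡ 1 (mod 4) is itself a sum of two squares; find a² by testing p − a² for a perfect square:
  101: 101 − 1² = 100 = 10² ⇒ 101 = 1² + 10².
  149: 149 − 1² = 148, 149 − 2² = 145, 149 − 3² = 140, 149 − 4² = 133, 149 − 5² = 124, 149 − 6² = 113, 149 − 7² = 100 = 10² ⇒ 149 = 7² + 10².
  Combine using the Brahmagupta–Fibonacci identity (a² + b²)(c² + d²) = (ac − bd)² + (ad + bc)² = (ac + bd)² + (ad − bc)²:
  101 · 149 = 15049: from (1² + 10²)(7² + 10²), take (1·7 − 10·10, 1·10 + 10·7) = (7 − 100, 10 + 70) = (-93, 80); dropping signs (only squares matter) gives (93, 80); check 93² + 80² = 8649 + 6400 = 15049 ✓.
Step 4: Order so x ≤ y and verify: 80² + 93² = 6400 + 8649 = 15049 = n. ✓

n = 15049 = 80² + 93² (one valid representation with x ≤ y).


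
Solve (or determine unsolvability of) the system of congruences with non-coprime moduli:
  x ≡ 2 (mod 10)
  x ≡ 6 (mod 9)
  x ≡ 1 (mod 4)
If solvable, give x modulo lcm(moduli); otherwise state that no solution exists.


Moduli 10, 9, 4 are not pairwise coprime, so CRT works modulo lcm(m_i) when all pairwise compatibility conditions hold.
Pairwise compatibility: gcd(m_i, m_j) must divide a_i - a_j for every pair.
Merge one congruence at a time:
  Start: x ≡ 2 (mod 10).
  Combine with x ≡ 6 (mod 9): gcd(10, 9) = 1; 6 - 2 = 4, which IS divisible by 1, so compatible.
    Write x = 2 + 10·t and substitute into x ≡ 6 (mod 9): 10·t ≡ 6 − 2 = 4 (mod 9).
    Reduce coefficients mod 9: 1·t ≡ 4 (mod 9).
    So t ≡ 4 (mod 9).
    Then x = 2 + 10·4 = 42, valid modulo lcm(10, 9) = 90: x ≡ 42 (mod 90).
  Combine with x ≡ 1 (mod 4): gcd(90, 4) = 2, and 1 - 42 = -41 is NOT divisible by 2.
    ⇒ system is inconsistent (no integer solution).

No solution (the system is inconsistent).


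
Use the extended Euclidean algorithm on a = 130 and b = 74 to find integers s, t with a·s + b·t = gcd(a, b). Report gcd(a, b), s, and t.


Euclidean algorithm on (130, 74) — divide until remainder is 0:
  130 = 1 · 74 + 56
  74 = 1 · 56 + 18
  56 = 3 · 18 + 2
  18 = 9 · 2 + 0
gcd(130, 74) = 2.
Track Bezout coefficients alongside the remainders: start with r₀ = 130 = a·1 + b·0 (s = 1, t = 0) and r₁ = 74 = a·0 + b·1 (s = 0, t = 1); each new remainder r_{k+1} = r_{k-1} − q_k·r_k inherits s_{k+1} = s_{k-1} − q_k·s_k, t_{k+1} = t_{k-1} − q_k·t_k, so r_k = a·s_k + b·t_k at every step:
  q = 1: r = 56, s = 1 − 1·0 = 1, t = 0 − 1·1 = -1  (check: 130·1 + 74·(-1) = 56)
  q = 1: r = 18, s = 0 − 1·1 = -1, t = 1 − 1·(-1) = 2  (check: 130·(-1) + 74·2 = 18)
  q = 3: r = 2, s = 1 − 3·(-1) = 4, t = -1 − 3·2 = -7  (check: 130·4 + 74·(-7) = 2)
The row with r = 2 (the gcd) gives the Bezout coefficients s = 4, t = -7.
Result: 130 · (4) + 74 · (-7) = 2.

gcd(130, 74) = 2; s = 4, t = -7 (check: 130·4 + 74·(-7) = 2).


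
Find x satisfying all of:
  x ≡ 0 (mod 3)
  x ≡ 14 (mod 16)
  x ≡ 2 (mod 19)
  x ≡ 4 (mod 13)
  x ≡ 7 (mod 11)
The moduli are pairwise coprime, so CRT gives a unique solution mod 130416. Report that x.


Product of moduli M = 3 · 16 · 19 · 13 · 11 = 130416.
Merge one congruence at a time:
  Start: x ≡ 0 (mod 3).
  Combine with x ≡ 14 (mod 16); new modulus lcm = 48.
    Write x = 0 + 3·t and substitute into x ≡ 14 (mod 16): 3·t ≡ 14 − 0 = 14 (mod 16).
    The inverse of 3 mod 16 is 11 (since 3·11 = 33 = 2·16 + 1), so t ≡ 11·14 = 154 ≡ 10 (mod 16).
    Then x = 0 + 3·10 = 30, valid modulo lcm(3, 16) = 48: x ≡ 30 (mod 48).
  Combine with x ≡ 2 (mod 19); new modulus lcm = 912.
    Write x = 30 + 48·t and substitute into x ≡ 2 (mod 19): 48·t ≡ 2 − 30 = -28 (mod 19).
    Reduce coefficients mod 19: 10·t ≡ 10 (mod 19).
    The inverse of 10 mod 19 is 2 (since 10·2 = 20 = 1·19 + 1), so t ≡ 2·10 = 20 ≡ 1 (mod 19).
    Then x = 30 + 48·1 = 78, valid modulo lcm(48, 19) = 912: x ≡ 78 (mod 912).
  Combine with x ≡ 4 (mod 13); new modulus lcm = 11856.
    Write x = 78 + 912·t and substitute into x ≡ 4 (mod 13): 912·t ≡ 4 − 78 = -74 (mod 13).
    Reduce coefficients mod 13: 2·t ≡ 4 (mod 13).
    The inverse of 2 mod 13 is 7 (since 2·7 = 14 = 1·13 + 1), so t ≡ 7·4 = 28 ≡ 2 (mod 13).
    Then x = 78 + 912·2 = 1902, valid modulo lcm(912, 13) = 11856: x ≡ 1902 (mod 11856).
  Combine with x ≡ 7 (mod 11); new modulus lcm = 130416.
    Write x = 1902 + 11856·t and substitute into x ≡ 7 (mod 11): 11856·t ≡ 7 − 1902 = -1895 (mod 11).
    Reduce coefficients mod 11: 9·t ≡ 8 (mod 11).
    The inverse of 9 mod 11 is 5 (since 9·5 = 45 = 4·11 + 1), so t ≡ 5·8 = 40 ≡ 7 (mod 11).
    Then x = 1902 + 11856·7 = 84894, valid modulo lcm(11856, 11) = 130416: x ≡ 84894 (mod 130416).
Verify against each original: 84894 mod 3 = 0, 84894 mod 16 = 14, 84894 mod 19 = 2, 84894 mod 13 = 4, 84894 mod 11 = 7.

x ≡ 84894 (mod 130416).


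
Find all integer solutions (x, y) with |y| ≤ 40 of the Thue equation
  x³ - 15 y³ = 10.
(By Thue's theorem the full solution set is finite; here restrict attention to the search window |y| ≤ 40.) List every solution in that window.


The equation is x³ - 15y³ = 10. For fixed y, x³ = 15·y³ + 10, so a solution requires the RHS to be a perfect cube.
Strategy: iterate y from -40 to 40, compute RHS = 15·y³ + 10, and check whether it is a (positive or negative) perfect cube.
Check small values of y:
  y = 0: RHS = 10 is not a perfect cube.
  y = 1: RHS = 25 is not a perfect cube.
  y = -1: RHS = -5 is not a perfect cube.
  y = 2: RHS = 130 is not a perfect cube.
  y = -2: RHS = -110 is not a perfect cube.
  y = 3: RHS = 415 is not a perfect cube.
  y = -3: RHS = -395 is not a perfect cube.
Continuing the search up to |y| = 40 finds no solutions either.
No (x, y) in the scanned range satisfies the equation.

No integer solutions with |y| ≤ 40.


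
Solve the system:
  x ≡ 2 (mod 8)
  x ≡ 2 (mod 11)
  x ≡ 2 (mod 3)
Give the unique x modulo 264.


Moduli 8, 11, 3 are pairwise coprime; by CRT there is a unique solution modulo M = 8 · 11 · 3 = 264.
Solve pairwise, accumulating the modulus:
  Start with x ≡ 2 (mod 8).
  Combine with x ≡ 2 (mod 11): since gcd(8, 11) = 1, we get a unique residue mod 88.
    Write x = 2 + 8·t and substitute into x ≡ 2 (mod 11): 8·t ≡ 2 − 2 = 0 (mod 11).
    The inverse of 8 mod 11 is 7 (since 8·7 = 56 = 5·11 + 1), so t ≡ 7·0 = 0 ≡ 0 (mod 11).
    Then x = 2 + 8·0 = 2, valid modulo lcm(8, 11) = 88: x ≡ 2 (mod 88).
  Combine with x ≡ 2 (mod 3): since gcd(88, 3) = 1, we get a unique residue mod 264.
    Write x = 2 + 88·t and substitute into x ≡ 2 (mod 3): 88·t ≡ 2 − 2 = 0 (mod 3).
    Reduce coefficients mod 3: 1·t ≡ 0 (mod 3).
    So t ≡ 0 (mod 3).
    Then x = 2 + 88·0 = 2, valid modulo lcm(88, 3) = 264: x ≡ 2 (mod 264).
Verify: 2 mod 8 = 2 ✓, 2 mod 11 = 2 ✓, 2 mod 3 = 2 ✓.

x ≡ 2 (mod 264).


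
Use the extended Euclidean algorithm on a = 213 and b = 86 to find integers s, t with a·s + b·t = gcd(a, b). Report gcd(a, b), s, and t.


Euclidean algorithm on (213, 86) — divide until remainder is 0:
  213 = 2 · 86 + 41
  86 = 2 · 41 + 4
  41 = 10 · 4 + 1
  4 = 4 · 1 + 0
gcd(213, 86) = 1.
Track Bezout coefficients alongside the remainders: start with r₀ = 213 = a·1 + b·0 (s = 1, t = 0) and r₁ = 86 = a·0 + b·1 (s = 0, t = 1); each new remainder r_{k+1} = r_{k-1} − q_k·r_k inherits s_{k+1} = s_{k-1} − q_k·s_k, t_{k+1} = t_{k-1} − q_k·t_k, so r_k = a·s_k + b·t_k at every step:
  q = 2: r = 41, s = 1 − 2·0 = 1, t = 0 − 2·1 = -2  (check: 213·1 + 86·(-2) = 41)
  q = 2: r = 4, s = 0 − 2·1 = -2, t = 1 − 2·(-2) = 5  (check: 213·(-2) + 86·5 = 4)
  q = 10: r = 1, s = 1 − 10·(-2) = 21, t = -2 − 10·5 = -52  (check: 213·21 + 86·(-52) = 1)
The row with r = 1 (the gcd) gives the Bezout coefficients s = 21, t = -52.
Result: 213 · (21) + 86 · (-52) = 1.

gcd(213, 86) = 1; s = 21, t = -52 (check: 213·21 + 86·(-52) = 1).


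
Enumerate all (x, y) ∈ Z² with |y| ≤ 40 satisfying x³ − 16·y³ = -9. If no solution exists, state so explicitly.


The equation is x³ - 16y³ = -9. For fixed y, x³ = 16·y³ − 9, so a solution requires the RHS to be a perfect cube.
Strategy: iterate y from -40 to 40, compute RHS = 16·y³ − 9, and check whether it is a (positive or negative) perfect cube.
Check small values of y:
  y = 0: RHS = -9 is not a perfect cube.
  y = 1: RHS = 7 is not a perfect cube.
  y = -1: RHS = -25 is not a perfect cube.
  y = 2: RHS = 119 is not a perfect cube.
  y = -2: RHS = -137 is not a perfect cube.
  y = 3: RHS = 423 is not a perfect cube.
  y = -3: RHS = -441 is not a perfect cube.
Continuing the search up to |y| = 40 finds no solutions either.
No (x, y) in the scanned range satisfies the equation.

No integer solutions with |y| ≤ 40.


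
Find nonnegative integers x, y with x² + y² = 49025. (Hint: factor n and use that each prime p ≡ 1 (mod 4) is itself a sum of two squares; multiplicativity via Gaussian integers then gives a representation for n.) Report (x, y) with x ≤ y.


Step 1: Factor n = 49025 = 5^2 · 37 · 53.
Step 2: Check the mod-4 condition on each prime factor: 5 ≡ 1 (mod 4), exponent 2; 37 ≡ 1 (mod 4), exponent 1; 53 ≡ 1 (mod 4), exponent 1.
All primes ≡ 3 (mod 4) appear to even exponent (or don't appear), so by the two-squares theorem n IS expressible as a sum of two squares.
Step 3: Build a representation. Group n = k² · m with k = 5 and m = 37 · 53 = 1961 (a product of primes ≡ 1 (mod 4)); a representation of m scales to one of n via (k·x)² + (k·y)² = k²(x² + y²). Each prime p ≡ 1 (mod 4) is itself a sum of two squares; find a² by testing p − a² for a perfect square:
  37: 37 − 1² = 36 = 6² ⇒ 37 = 1² + 6².
  53: 53 − 1² = 52, 53 − 2² = 49 = 7² ⇒ 53 = 2² + 7².
  Combine using the Brahmagupta–Fibonacci identity (a² + b²)(c² + d²) = (ac − bd)² + (ad + bc)² = (ac + bd)² + (ad − bc)²:
  37 · 53 = 1961: from (1² + 6²)(2² + 7²), take (1·2 − 6·7, 1·7 + 6·2) = (2 − 42, 7 + 12) = (-40, 19); dropping signs (only squares matter) gives (40, 19); check 40² + 19² = 1600 + 361 = 1961 ✓.
  Scale by k = 5: (5·40, 5·19) = (200, 95).
Step 4: Order so x ≤ y and verify: 95² + 200² = 9025 + 40000 = 49025 = n. ✓

n = 49025 = 95² + 200² (one valid representation with x ≤ y).


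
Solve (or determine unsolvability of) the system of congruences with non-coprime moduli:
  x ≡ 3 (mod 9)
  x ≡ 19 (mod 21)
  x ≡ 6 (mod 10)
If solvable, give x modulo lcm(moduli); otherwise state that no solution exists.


Moduli 9, 21, 10 are not pairwise coprime, so CRT works modulo lcm(m_i) when all pairwise compatibility conditions hold.
Pairwise compatibility: gcd(m_i, m_j) must divide a_i - a_j for every pair.
Merge one congruence at a time:
  Start: x ≡ 3 (mod 9).
  Combine with x ≡ 19 (mod 21): gcd(9, 21) = 3, and 19 - 3 = 16 is NOT divisible by 3.
    ⇒ system is inconsistent (no integer solution).

No solution (the system is inconsistent).


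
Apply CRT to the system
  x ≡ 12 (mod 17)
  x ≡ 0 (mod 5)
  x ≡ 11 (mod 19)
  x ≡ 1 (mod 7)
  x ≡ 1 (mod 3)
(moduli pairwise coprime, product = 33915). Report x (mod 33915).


Product of moduli M = 17 · 5 · 19 · 7 · 3 = 33915.
Merge one congruence at a time:
  Start: x ≡ 12 (mod 17).
  Combine with x ≡ 0 (mod 5); new modulus lcm = 85.
    Write x = 12 + 17·t and substitute into x ≡ 0 (mod 5): 17·t ≡ 0 − 12 = -12 (mod 5).
    Reduce coefficients mod 5: 2·t ≡ 3 (mod 5).
    The inverse of 2 mod 5 is 3 (since 2·3 = 6 = 1·5 + 1), so t ≡ 3·3 = 9 ≡ 4 (mod 5).
    Then x = 12 + 17·4 = 80, valid modulo lcm(17, 5) = 85: x ≡ 80 (mod 85).
  Combine with x ≡ 11 (mod 19); new modulus lcm = 1615.
    Write x = 80 + 85·t and substitute into x ≡ 11 (mod 19): 85·t ≡ 11 − 80 = -69 (mod 19).
    Reduce coefficients mod 19: 9·t ≡ 7 (mod 19).
    The inverse of 9 mod 19 is 17 (since 9·17 = 153 = 8·19 + 1), so t ≡ 17·7 = 119 ≡ 5 (mod 19).
    Then x = 80 + 85·5 = 505, valid modulo lcm(85, 19) = 1615: x ≡ 505 (mod 1615).
  Combine with x ≡ 1 (mod 7); new modulus lcm = 11305.
    Write x = 505 + 1615·t and substitute into x ≡ 1 (mod 7): 1615·t ≡ 1 − 505 = -504 (mod 7).
    Reduce coefficients mod 7: 5·t ≡ 0 (mod 7).
    The inverse of 5 mod 7 is 3 (since 5·3 = 15 = 2·7 + 1), so t ≡ 3·0 = 0 ≡ 0 (mod 7).
    Then x = 505 + 1615·0 = 505, valid modulo lcm(1615, 7) = 11305: x ≡ 505 (mod 11305).
  Combine with x ≡ 1 (mod 3); new modulus lcm = 33915.
    Write x = 505 + 11305·t and substitute into x ≡ 1 (mod 3): 11305·t ≡ 1 − 505 = -504 (mod 3).
    Reduce coefficients mod 3: 1·t ≡ 0 (mod 3).
    So t ≡ 0 (mod 3).
    Then x = 505 + 11305·0 = 505, valid modulo lcm(11305, 3) = 33915: x ≡ 505 (mod 33915).
Verify against each original: 505 mod 17 = 12, 505 mod 5 = 0, 505 mod 19 = 11, 505 mod 7 = 1, 505 mod 3 = 1.

x ≡ 505 (mod 33915).


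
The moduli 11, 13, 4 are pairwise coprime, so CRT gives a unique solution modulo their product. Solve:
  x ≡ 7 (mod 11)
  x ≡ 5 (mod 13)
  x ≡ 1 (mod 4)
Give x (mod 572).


Moduli 11, 13, 4 are pairwise coprime; by CRT there is a unique solution modulo M = 11 · 13 · 4 = 572.
Solve pairwise, accumulating the modulus:
  Start with x ≡ 7 (mod 11).
  Combine with x ≡ 5 (mod 13): since gcd(11, 13) = 1, we get a unique residue mod 143.
    Write x = 7 + 11·t and substitute into x ≡ 5 (mod 13): 11·t ≡ 5 − 7 = -2 (mod 13).
    Reduce coefficients mod 13: 11·t ≡ 11 (mod 13).
    The inverse of 11 mod 13 is 6 (since 11·6 = 66 = 5·13 + 1), so t ≡ 6·11 = 66 ≡ 1 (mod 13).
    Then x = 7 + 11·1 = 18, valid modulo lcm(11, 13) = 143: x ≡ 18 (mod 143).
  Combine with x ≡ 1 (mod 4): since gcd(143, 4) = 1, we get a unique residue mod 572.
    Write x = 18 + 143·t and substitute into x ≡ 1 (mod 4): 143·t ≡ 1 − 18 = -17 (mod 4).
    Reduce coefficients mod 4: 3·t ≡ 3 (mod 4).
    The inverse of 3 mod 4 is 3 (since 3·3 = 9 = 2·4 + 1), so t ≡ 3·3 = 9 ≡ 1 (mod 4).
    Then x = 18 + 143·1 = 161, valid modulo lcm(143, 4) = 572: x ≡ 161 (mod 572).
Verify: 161 mod 11 = 7 ✓, 161 mod 13 = 5 ✓, 161 mod 4 = 1 ✓.

x ≡ 161 (mod 572).


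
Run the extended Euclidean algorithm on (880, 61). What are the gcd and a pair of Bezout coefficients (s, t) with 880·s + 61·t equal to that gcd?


Euclidean algorithm on (880, 61) — divide until remainder is 0:
  880 = 14 · 61 + 26
  61 = 2 · 26 + 9
  26 = 2 · 9 + 8
  9 = 1 · 8 + 1
  8 = 8 · 1 + 0
gcd(880, 61) = 1.
Track Bezout coefficients alongside the remainders: start with r₀ = 880 = a·1 + b·0 (s = 1, t = 0) and r₁ = 61 = a·0 + b·1 (s = 0, t = 1); each new remainder r_{k+1} = r_{k-1} − q_k·r_k inherits s_{k+1} = s_{k-1} − q_k·s_k, t_{k+1} = t_{k-1} − q_k·t_k, so r_k = a·s_k + b·t_k at every step:
  q = 14: r = 26, s = 1 − 14·0 = 1, t = 0 − 14·1 = -14  (check: 880·1 + 61·(-14) = 26)
  q = 2: r = 9, s = 0 − 2·1 = -2, t = 1 − 2·(-14) = 29  (check: 880·(-2) + 61·29 = 9)
  q = 2: r = 8, s = 1 − 2·(-2) = 5, t = -14 − 2·29 = -72  (check: 880·5 + 61·(-72) = 8)
  q = 1: r = 1, s = -2 − 1·5 = -7, t = 29 − 1·(-72) = 101  (check: 880·(-7) + 61·101 = 1)
The row with r = 1 (the gcd) gives the Bezout coefficients s = -7, t = 101.
Result: 880 · (-7) + 61 · (101) = 1.

gcd(880, 61) = 1; s = -7, t = 101 (check: 880·(-7) + 61·101 = 1).


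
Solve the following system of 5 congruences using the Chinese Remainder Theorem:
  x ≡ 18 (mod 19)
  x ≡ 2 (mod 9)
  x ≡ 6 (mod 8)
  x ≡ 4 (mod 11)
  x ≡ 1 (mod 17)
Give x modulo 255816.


Product of moduli M = 19 · 9 · 8 · 11 · 17 = 255816.
Merge one congruence at a time:
  Start: x ≡ 18 (mod 19).
  Combine with x ≡ 2 (mod 9); new modulus lcm = 171.
    Write x = 18 + 19·t and substitute into x ≡ 2 (mod 9): 19·t ≡ 2 − 18 = -16 (mod 9).
    Reduce coefficients mod 9: 1·t ≡ 2 (mod 9).
    So t ≡ 2 (mod 9).
    Then x = 18 + 19·2 = 56, valid modulo lcm(19, 9) = 171: x ≡ 56 (mod 171).
  Combine with x ≡ 6 (mod 8); new modulus lcm = 1368.
    Write x = 56 + 171·t and substitute into x ≡ 6 (mod 8): 171·t ≡ 6 − 56 = -50 (mod 8).
    Reduce coefficients mod 8: 3·t ≡ 6 (mod 8).
    The inverse of 3 mod 8 is 3 (since 3·3 = 9 = 1·8 + 1), so t ≡ 3·6 = 18 ≡ 2 (mod 8).
    Then x = 56 + 171·2 = 398, valid modulo lcm(171, 8) = 1368: x ≡ 398 (mod 1368).
  Combine with x ≡ 4 (mod 11); new modulus lcm = 15048.
    Write x = 398 + 1368·t and substitute into x ≡ 4 (mod 11): 1368·t ≡ 4 − 398 = -394 (mod 11).
    Reduce coefficients mod 11: 4·t ≡ 2 (mod 11).
    The inverse of 4 mod 11 is 3 (since 4·3 = 12 = 1·11 + 1), so t ≡ 3·2 = 6 ≡ 6 (mod 11).
    Then x = 398 + 1368·6 = 8606, valid modulo lcm(1368, 11) = 15048: x ≡ 8606 (mod 15048).
  Combine with x ≡ 1 (mod 17); new modulus lcm = 255816.
    Write x = 8606 + 15048·t and substitute into x ≡ 1 (mod 17): 15048·t ≡ 1 − 8606 = -8605 (mod 17).
    Reduce coefficients mod 17: 3·t ≡ 14 (mod 17).
    The inverse of 3 mod 17 is 6 (since 3·6 = 18 = 1·17 + 1), so t ≡ 6·14 = 84 ≡ 16 (mod 17).
    Then x = 8606 + 15048·16 = 249374, valid modulo lcm(15048, 17) = 255816: x ≡ 249374 (mod 255816).
Verify against each original: 249374 mod 19 = 18, 249374 mod 9 = 2, 249374 mod 8 = 6, 249374 mod 11 = 4, 249374 mod 17 = 1.

x ≡ 249374 (mod 255816).


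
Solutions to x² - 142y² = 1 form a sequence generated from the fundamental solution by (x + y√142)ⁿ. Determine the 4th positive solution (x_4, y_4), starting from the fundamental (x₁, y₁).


Step 1: Find the fundamental solution (x₁, y₁) of x² - 142y² = 1.
  Expand √142 as a continued fraction. a₀ = ⌊√142⌋ = 11; iterate m_{k+1} = d_k·a_k − m_k, d_{k+1} = (142 − m_{k+1}²)/d_k, a_{k+1} = ⌊(a₀ + m_{k+1})/d_{k+1}⌋ (starting m₀ = 0, d₀ = 1), with convergents p_k = a_k·p_{k-1} + p_{k-2}, q_k = a_k·q_{k-1} + q_{k-2} (p₋₁ = 1, q₋₁ = 0):
  k = 0: a₀ = 11; p₀/q₀ = 11/1; p₀² − 142·q₀² = 121 − 142 = -21.
  k = 1: m = 11, d = 21, a = ⌊(11 + 11)/21⌋ = 1; p/q = (1·11 + 1)/(1·1 + 0) = 12/1; p² − 142·q² = 144 − 142 = 2.
  k = 2: m = 10, d = 2, a = ⌊(11 + 10)/2⌋ = 10; p/q = (10·12 + 11)/(10·1 + 1) = 131/11; p² − 142·q² = 17161 − 17182 = -21.
  k = 3: m = 10, d = 21, a = ⌊(11 + 10)/21⌋ = 1; p/q = (1·131 + 12)/(1·11 + 1) = 143/12; p² − 142·q² = 20449 − 20448 = 1.
  The first convergent with p² − 142·q² = 1 gives the fundamental solution (x₁, y₁) = (143, 12).
Step 2: Apply the recurrence (x_{n+1}, y_{n+1}) = (x₁x_n + 142y₁y_n, x₁y_n + y₁x_n) repeatedly.
  From (x_1, y_1) = (143, 12): x_2 = 143·143 + 142·12·12 = 40897; y_2 = 143·12 + 12·143 = 3432.
  From (x_2, y_2) = (40897, 3432): x_3 = 143·40897 + 142·12·3432 = 11696399; y_3 = 143·3432 + 12·40897 = 981540.
  From (x_3, y_3) = (11696399, 981540): x_4 = 143·11696399 + 142·12·981540 = 3345129217; y_4 = 143·981540 + 12·11696399 = 280717008.
Step 3: Verify x_4² - 142·y_4² = 11189889478427033089 - 11189889478427033088 = 1 (should be 1). ✓

(x_1, y_1) = (143, 12); (x_4, y_4) = (3345129217, 280717008).


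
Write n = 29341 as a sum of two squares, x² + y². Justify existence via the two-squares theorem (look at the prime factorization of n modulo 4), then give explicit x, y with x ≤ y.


Step 1: Factor n = 29341 = 13 · 37 · 61.
Step 2: Check the mod-4 condition on each prime factor: 13 ≡ 1 (mod 4), exponent 1; 37 ≡ 1 (mod 4), exponent 1; 61 ≡ 1 (mod 4), exponent 1.
All primes ≡ 3 (mod 4) appear to even exponent (or don't appear), so by the two-squares theorem n IS expressible as a sum of two squares.
Step 3: Build a representation. Here n = 13 · 37 · 61 is a product of primes ≡ 1 (mod 4). Each prime p ≡ 1 (mod 4) is itself a sum of two squares; find a² by testing p − a² for a perfect square:
  13: 13 − 1² = 12, 13 − 2² = 9 = 3² ⇒ 13 = 2² + 3².
  37: 37 − 1² = 36 = 6² ⇒ 37 = 1² + 6².
  61: 61 − 1² = 60, 61 − 2² = 57, 61 − 3² = 52, 61 − 4² = 45, 61 − 5² = 36 = 6² ⇒ 61 = 5² + 6².
  Combine using the Brahmagupta–Fibonacci identity (a² + b²)(c² + d²) = (ac − bd)² + (ad + bc)² = (ac + bd)² + (ad − bc)²:
  13 · 37 = 481: from (2² + 3²)(1² + 6²), take (2·1 − 3·6, 2·6 + 3·1) = (2 − 18, 12 + 3) = (-16, 15); dropping signs (only squares matter) gives (16, 15); check 16² + 15² = 256 + 225 = 481 ✓.
  481 · 61 = 29341: from (16² + 15²)(5² + 6²), take (16·5 − 15·6, 16·6 + 15·5) = (80 − 90, 96 + 75) = (-10, 171); dropping signs (only squares matter) gives (10, 171); check 10² + 171² = 100 + 29241 = 29341 ✓.
Step 4: Order so x ≤ y and verify: 10² + 171² = 100 + 29241 = 29341 = n. ✓

n = 29341 = 10² + 171² (one valid representation with x ≤ y).
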